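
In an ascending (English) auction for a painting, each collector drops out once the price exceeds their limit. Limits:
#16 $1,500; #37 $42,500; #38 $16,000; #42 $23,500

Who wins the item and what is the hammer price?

#37 wins at $23,500

Rule: the price rises until one bidder remains; the winner pays the price at which the last rival dropped out.
Limits in order: 42,500 (#37) > 23,500 (#42) > 16,000 (#38) > 1,500 (#16)
Once the price passes $23,500, only #37 is left; the hammer falls at #42's limit of $23,500.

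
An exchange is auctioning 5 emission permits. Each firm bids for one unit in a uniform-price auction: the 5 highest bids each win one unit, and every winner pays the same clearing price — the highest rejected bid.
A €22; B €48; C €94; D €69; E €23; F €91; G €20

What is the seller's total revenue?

Total revenue: €110

Bids ranked high→low: 94 (C), 91 (F), 69 (D), 48 (B), 23 (E), 22 (A), 20 (G)
Winners (5 units): C, F, D, B, E.
Highest unsuccessful bid: €22 → clearing price.
Total revenue = 5 × €22 = €110.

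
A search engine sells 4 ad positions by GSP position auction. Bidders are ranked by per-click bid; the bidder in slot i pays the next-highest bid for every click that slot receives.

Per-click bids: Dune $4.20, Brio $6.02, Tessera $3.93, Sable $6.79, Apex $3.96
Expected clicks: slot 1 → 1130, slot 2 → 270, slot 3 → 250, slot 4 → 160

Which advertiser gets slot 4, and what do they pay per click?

Apex; $3.93 per click

Per-click bids in order: $6.79 (Sable) > $6.02 (Brio) > $4.20 (Dune) > $3.96 (Apex) > $3.93 (Tessera)
Slot 4 goes to the fourth-ranked bidder, Apex, who pays the next bid down: $3.93/click.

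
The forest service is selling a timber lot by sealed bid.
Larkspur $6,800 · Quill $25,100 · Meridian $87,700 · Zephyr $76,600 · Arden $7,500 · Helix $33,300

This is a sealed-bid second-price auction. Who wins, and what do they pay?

Meridian pays $76,600

Sorting bids: 87,700 (Meridian) > 76,600 (Zephyr) > 33,300 (Helix) > 25,100 (Quill) > 7,500 (Arden) > 6,800 (Larkspur)
Second-price: Meridian pays Zephyr's bid of $76,600.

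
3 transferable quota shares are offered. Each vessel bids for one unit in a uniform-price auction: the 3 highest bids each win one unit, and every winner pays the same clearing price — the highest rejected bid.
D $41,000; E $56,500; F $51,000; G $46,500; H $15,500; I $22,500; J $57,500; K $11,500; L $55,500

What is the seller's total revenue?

Total revenue: $153,000

Sorting: 57,500 (J), 56,500 (E), 55,500 (L), 51,000 (F), 46,500 (G), …
Winners (3 units): J, E, L.
Clearing price = highest rejected bid = $51,000.
Total revenue = 3 × $51,000 = $153,000.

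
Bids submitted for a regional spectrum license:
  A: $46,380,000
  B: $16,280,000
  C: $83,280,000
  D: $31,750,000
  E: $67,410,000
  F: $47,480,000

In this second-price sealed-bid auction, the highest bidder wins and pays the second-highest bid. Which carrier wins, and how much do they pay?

C pays $67,410,000

Sorting bids: 83,280,000 (C) > 67,410,000 (E) > 47,480,000 (F) > 46,380,000 (A) > 31,750,000 (D) > 16,280,000 (B)
Second-price: C pays E's bid of $67,410,000.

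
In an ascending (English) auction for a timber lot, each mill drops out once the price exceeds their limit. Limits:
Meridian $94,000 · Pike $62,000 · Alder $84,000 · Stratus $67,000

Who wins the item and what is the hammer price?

Rule: the price rises until one bidder remains; the winner pays the price at which the last rival dropped out.
Limits ranked: 94,000 (Meridian) > 84,000 (Alder) > 67,000 (Stratus) > 62,000 (Pike)
Bidding ends when Alder exits at $84,000; Meridian takes it.

Meridian wins at $84,000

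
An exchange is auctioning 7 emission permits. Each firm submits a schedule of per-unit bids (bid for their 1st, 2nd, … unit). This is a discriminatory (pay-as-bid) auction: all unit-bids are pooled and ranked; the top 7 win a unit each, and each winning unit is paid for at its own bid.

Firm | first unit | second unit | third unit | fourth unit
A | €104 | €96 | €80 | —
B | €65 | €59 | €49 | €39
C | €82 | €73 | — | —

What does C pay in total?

All unit-bids, highest first — top 7: 104 (A-1), 96 (A-2), 82 (C-1), 80 (A-3), 73 (C-2), 65 (B-1), 59 (B-2)
Next rejected bid: €49 (not a price — pay-as-bid).
C's winning unit-bids: 82 + 73 = €155.

C pays €155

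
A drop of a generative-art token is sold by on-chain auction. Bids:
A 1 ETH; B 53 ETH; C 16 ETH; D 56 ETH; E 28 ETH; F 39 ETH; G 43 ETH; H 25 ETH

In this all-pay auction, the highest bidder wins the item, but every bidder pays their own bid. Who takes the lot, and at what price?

All-pay auction: the highest bidder wins the item, but every bidder pays their own bid.
Bids in order: 56 (D) > 53 (B) > 43 (G) > 39 (F) > 28 (E) > 25 (H) > …
D is highest and takes the item; every bidder forfeits their bid.

D pays 56 ETH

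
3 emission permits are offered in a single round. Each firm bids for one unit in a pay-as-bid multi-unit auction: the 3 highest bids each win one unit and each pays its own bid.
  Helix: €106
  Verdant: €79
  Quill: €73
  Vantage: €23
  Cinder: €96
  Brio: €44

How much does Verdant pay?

Verdant pays €79

Bids ranked high→low: 106 (Helix), 96 (Cinder), 79 (Verdant), 73 (Quill), 44 (Brio), …
Top 3: Helix, Cinder, Verdant.
Verdant wins → own bid €79.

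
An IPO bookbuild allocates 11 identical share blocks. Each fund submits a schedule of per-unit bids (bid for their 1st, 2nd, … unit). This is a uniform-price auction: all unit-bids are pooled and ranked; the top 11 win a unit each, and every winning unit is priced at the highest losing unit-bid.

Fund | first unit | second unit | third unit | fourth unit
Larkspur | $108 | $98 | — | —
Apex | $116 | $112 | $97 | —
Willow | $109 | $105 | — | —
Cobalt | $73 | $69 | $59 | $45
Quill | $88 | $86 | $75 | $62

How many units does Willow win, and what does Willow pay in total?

Merging the schedules and taking the best 11: 116 (Apex-1), 112 (Apex-2), 109 (Willow-1), 108 (Larkspur-1), 105 (Willow-2), 98 (Larkspur-2), 97 (Apex-3), 88 (Quill-1), 86 (Quill-2), 75 (Quill-3), 73 (Cobalt-1)
Highest rejected unit-bid = $69.
Willow wins 2 unit(s) at $69 each.

Willow: 2 units, pays $138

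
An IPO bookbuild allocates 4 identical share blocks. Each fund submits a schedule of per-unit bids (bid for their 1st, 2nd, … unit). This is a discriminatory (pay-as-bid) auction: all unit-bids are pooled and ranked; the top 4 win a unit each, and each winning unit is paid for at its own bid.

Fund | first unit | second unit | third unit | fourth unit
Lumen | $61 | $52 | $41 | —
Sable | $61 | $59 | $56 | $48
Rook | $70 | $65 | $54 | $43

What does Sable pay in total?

Sable pays $61

All unit-bids, highest first — top 4: 70 (Rook-1), 65 (Rook-2), 61 (Lumen-1), 61 (Sable-1)
Next rejected bid: $59 (not a price — pay-as-bid).
Sable's winning unit-bids: 61 = $61.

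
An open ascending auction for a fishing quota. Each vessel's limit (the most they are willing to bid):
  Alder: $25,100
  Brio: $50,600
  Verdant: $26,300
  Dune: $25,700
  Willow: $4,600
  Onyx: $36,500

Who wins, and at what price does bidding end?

Limits in order: 50,600 (Brio) > 36,500 (Onyx) > 26,300 (Verdant) > 25,700 (Dune) > 25,100 (Alder) > 4,600 (Willow)
Bidding ends when Onyx exits at $36,500; Brio takes it.

Brio wins at $36,500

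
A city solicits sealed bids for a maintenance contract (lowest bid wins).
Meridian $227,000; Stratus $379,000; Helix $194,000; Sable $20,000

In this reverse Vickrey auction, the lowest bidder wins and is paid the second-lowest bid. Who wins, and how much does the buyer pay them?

Sable is paid $194,000

Sorting bids: 20,000 (Sable) < 194,000 (Helix) < 227,000 (Meridian) < 379,000 (Stratus)
Sable is lowest; is paid the second-lowest bid, $194,000.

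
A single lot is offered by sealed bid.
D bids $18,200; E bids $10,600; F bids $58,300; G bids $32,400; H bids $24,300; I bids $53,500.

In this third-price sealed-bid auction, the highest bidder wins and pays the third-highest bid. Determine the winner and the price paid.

Bids in order: 58,300 (F) > 53,500 (I) > 32,400 (G) > 24,300 (H) > 18,200 (D) > 10,600 (E)
F is highest; pays the third-highest bid, $32,400.

F pays $32,400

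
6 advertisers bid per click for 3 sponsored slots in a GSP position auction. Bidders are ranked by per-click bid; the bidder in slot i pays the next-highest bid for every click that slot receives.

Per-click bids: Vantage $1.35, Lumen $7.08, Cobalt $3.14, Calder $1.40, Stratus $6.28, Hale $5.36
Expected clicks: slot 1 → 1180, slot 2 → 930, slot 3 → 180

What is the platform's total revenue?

Sorting advertisers: $7.08 (Lumen) > $6.28 (Stratus) > $5.36 (Hale) > $3.14 (Cobalt) > …
Slot 1: Lumen pays $6.28 × 1180 = $7410.40
Slot 2: Stratus pays $5.36 × 930 = $4984.80
Slot 3: Hale pays $3.14 × 180 = $565.20
Total = $12960.40

Total revenue: $12960.40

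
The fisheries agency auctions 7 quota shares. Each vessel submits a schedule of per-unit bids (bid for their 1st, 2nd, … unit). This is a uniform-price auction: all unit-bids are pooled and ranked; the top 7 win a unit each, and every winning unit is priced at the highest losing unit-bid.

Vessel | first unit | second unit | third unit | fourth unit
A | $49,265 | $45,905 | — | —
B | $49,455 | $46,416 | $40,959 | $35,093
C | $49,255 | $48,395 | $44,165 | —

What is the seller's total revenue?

All unit-bids, highest first — top 7: 49,455 (B-1), 49,265 (A-1), 49,255 (C-1), 48,395 (C-2), 46,416 (B-2), 45,905 (A-2), 44,165 (C-3)
The (k+1)-th unit-bid is $40,959.
Allocation: A 2, B 2, C 3. Every unit priced at $40,959.
Revenue = 7 × 40,959 = $286,713.

Total revenue: $286,713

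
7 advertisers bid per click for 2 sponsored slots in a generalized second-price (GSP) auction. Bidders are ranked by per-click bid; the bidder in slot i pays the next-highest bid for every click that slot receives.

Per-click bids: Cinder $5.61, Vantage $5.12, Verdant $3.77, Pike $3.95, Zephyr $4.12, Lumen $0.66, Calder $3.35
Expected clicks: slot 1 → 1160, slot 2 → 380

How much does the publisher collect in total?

Ranked by bid: $5.61 (Cinder) > $5.12 (Vantage) > $4.12 (Zephyr) > …
Slot 1: Cinder pays $5.12 × 1160 = $5939.20
Slot 2: Vantage pays $4.12 × 380 = $1565.60
Total = $7504.80

Total revenue: $7504.80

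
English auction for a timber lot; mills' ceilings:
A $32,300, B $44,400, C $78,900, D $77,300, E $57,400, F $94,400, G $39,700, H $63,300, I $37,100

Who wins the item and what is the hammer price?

F wins at $78,900

Ascending (English) auction: the price rises until one bidder remains; the winner pays the price at which the last rival dropped out.
Sorting limits: 94,400 (F) > 78,900 (C) > 77,300 (D) > 63,300 (H) > 57,400 (E) > 44,400 (B) > …
C is the last rival to drop out, at $78,900; F remains and wins at that price.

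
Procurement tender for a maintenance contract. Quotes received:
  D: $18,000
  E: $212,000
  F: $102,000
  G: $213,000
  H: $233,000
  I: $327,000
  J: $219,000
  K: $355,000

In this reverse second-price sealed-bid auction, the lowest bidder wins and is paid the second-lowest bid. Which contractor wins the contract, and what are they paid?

Bids in order: 18,000 (D) < 102,000 (F) < 212,000 (E) < 213,000 (G) < 219,000 (J) < 233,000 (H) < …
Second-price: D is paid F's bid of $102,000.

D is paid $102,000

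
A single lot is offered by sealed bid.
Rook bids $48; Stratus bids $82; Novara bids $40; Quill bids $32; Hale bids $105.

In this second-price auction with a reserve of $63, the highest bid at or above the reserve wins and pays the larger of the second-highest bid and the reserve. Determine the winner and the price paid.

Bids in order: 105 (Hale) > 82 (Stratus) > 48 (Rook) > 40 (Novara) > 32 (Quill)
Hale has the top bid at or above the reserve ($105).
max(second-highest $82, reserve $63) = $82; the reserve does not bind.

Hale pays $82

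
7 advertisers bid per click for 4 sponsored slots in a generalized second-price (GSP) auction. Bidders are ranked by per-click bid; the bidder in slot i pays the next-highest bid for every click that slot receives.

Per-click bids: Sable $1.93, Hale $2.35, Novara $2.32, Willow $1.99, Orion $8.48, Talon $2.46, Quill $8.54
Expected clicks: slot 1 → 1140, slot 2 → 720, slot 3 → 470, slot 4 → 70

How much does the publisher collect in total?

Total revenue: $12705.30

Sorting advertisers: $8.54 (Quill) > $8.48 (Orion) > $2.46 (Talon) > $2.35 (Hale) > $2.32 (Novara) > …
Slot 1: Quill pays $8.48 × 1140 = $9667.20
Slot 2: Orion pays $2.46 × 720 = $1771.20
Slot 3: Talon pays $2.35 × 470 = $1104.50
Slot 4: Hale pays $2.32 × 70 = $162.40
Total = $12705.30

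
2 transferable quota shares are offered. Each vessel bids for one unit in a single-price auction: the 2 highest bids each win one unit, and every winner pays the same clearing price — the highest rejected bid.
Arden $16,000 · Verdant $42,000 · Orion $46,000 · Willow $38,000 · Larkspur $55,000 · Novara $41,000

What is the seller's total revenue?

Sorting: 55,000 (Larkspur), 46,000 (Orion), 42,000 (Verdant), 41,000 (Novara), …
Winners (2 units): Larkspur, Orion.
First losing bid is Verdant's $42,000, which sets the uniform price.
Total revenue = 2 × $42,000 = $84,000.

Total revenue: $84,000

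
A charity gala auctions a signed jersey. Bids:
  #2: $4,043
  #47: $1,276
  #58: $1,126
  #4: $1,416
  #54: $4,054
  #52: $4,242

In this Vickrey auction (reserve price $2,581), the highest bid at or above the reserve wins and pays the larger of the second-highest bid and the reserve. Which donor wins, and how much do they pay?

#52 pays $4,054

Rule: the highest bid at or above the reserve wins and pays the larger of the second-highest bid and the reserve.
Sorting bids: 4,242 (#52) > 4,054 (#54) > 4,043 (#2) > 1,416 (#4) > 1,276 (#47) > 1,126 (#58)
#52 has the top bid at or above the reserve ($4,242).
Second-highest bid $4,054 exceeds the reserve $2,581 → payment $4,054.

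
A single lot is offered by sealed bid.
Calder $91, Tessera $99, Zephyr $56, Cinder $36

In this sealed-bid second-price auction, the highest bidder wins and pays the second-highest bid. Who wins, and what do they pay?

Rule: the highest bidder wins and pays the second-highest bid.
Sorting bids: 99 (Tessera) > 91 (Calder) > 56 (Zephyr) > 36 (Cinder)
Second-price: Tessera pays Calder's bid of $91.

Tessera pays $91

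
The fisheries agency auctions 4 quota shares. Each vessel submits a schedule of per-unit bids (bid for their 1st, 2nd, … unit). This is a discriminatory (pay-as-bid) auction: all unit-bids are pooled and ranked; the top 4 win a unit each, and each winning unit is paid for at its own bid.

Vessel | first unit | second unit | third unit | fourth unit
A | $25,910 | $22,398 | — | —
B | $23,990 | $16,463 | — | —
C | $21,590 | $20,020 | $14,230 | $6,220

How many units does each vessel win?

A 2, B 1, C 1

Pooled unit-bids ranked (top 4): 25,910 (A-1), 23,990 (B-1), 22,398 (A-2), 21,590 (C-1)
Next rejected bid: $20,020 (not a price — pay-as-bid).
Allocation: A 2, B 1, C 1.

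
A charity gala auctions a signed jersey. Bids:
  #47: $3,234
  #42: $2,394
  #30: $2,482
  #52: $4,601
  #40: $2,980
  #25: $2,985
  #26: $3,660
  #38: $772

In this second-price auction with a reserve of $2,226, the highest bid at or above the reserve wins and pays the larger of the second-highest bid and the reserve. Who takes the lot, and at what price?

Sorting bids: 4,601 (#52) > 3,660 (#26) > 3,234 (#47) > 2,985 (#25) > 2,980 (#40) > 2,482 (#30) > …
#52 has the top bid at or above the reserve ($4,601).
Second-highest bid $3,660 exceeds the reserve $2,226 → payment $3,660.

#52 pays $3,660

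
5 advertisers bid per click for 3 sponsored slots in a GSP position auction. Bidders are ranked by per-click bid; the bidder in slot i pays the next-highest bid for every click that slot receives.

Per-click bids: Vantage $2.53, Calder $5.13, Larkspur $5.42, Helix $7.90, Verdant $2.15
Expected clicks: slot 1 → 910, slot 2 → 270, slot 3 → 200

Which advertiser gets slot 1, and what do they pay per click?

Helix; $5.42 per click

Per-click bids in order: $7.90 (Helix) > $5.42 (Larkspur) > $5.13 (Calder) > $2.53 (Vantage) > …
Slot 1 goes to the first-ranked bidder, Helix, who pays the next bid down: $5.42/click.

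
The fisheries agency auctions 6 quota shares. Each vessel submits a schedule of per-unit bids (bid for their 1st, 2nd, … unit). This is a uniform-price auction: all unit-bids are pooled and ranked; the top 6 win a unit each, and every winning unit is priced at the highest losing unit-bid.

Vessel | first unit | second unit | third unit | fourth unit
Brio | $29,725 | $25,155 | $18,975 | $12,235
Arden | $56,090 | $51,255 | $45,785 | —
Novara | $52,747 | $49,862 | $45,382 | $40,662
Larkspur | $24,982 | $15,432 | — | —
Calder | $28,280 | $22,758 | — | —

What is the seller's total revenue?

All unit-bids, highest first — top 6: 56,090 (Arden-1), 52,747 (Novara-1), 51,255 (Arden-2), 49,862 (Novara-2), 45,785 (Arden-3), 45,382 (Novara-3)
The (k+1)-th unit-bid is $40,662.
Allocation: Arden 3, Novara 3. Every unit priced at $40,662.
Revenue = 6 × 40,662 = $243,972.

Total revenue: $243,972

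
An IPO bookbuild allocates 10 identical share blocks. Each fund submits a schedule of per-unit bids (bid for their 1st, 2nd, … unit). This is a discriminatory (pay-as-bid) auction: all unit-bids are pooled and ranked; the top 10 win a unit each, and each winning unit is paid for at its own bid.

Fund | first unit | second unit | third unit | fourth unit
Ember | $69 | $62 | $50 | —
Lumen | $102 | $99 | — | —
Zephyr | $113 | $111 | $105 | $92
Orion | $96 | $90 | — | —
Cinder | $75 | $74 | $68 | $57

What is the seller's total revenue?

Total revenue: $957

Merging the schedules and taking the best 10: 113 (Zephyr-1), 111 (Zephyr-2), 105 (Zephyr-3), 102 (Lumen-1), 99 (Lumen-2), 96 (Orion-1), 92 (Zephyr-4), 90 (Orion-2), 75 (Cinder-1), 74 (Cinder-2)
Next rejected bid: $69 (not a price — pay-as-bid).
Each winning unit pays its own bid.
Revenue = 113 + 111 + 105 + 102 + 99 + 96 + 92 + 90 + 75 + 74 = $957.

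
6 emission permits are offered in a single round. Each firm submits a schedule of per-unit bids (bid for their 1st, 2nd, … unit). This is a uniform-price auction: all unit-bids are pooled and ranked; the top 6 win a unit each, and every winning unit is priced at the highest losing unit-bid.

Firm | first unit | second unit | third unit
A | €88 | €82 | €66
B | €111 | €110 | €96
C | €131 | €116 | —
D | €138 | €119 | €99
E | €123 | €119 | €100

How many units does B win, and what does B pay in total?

Merging the schedules and taking the best 6: 138 (D-1), 131 (C-1), 123 (E-1), 119 (D-2), 119 (E-2), 116 (C-2)
First bid not allocated: €111.
B wins 0 unit(s) at €111 each.

B: 0 units, pays €0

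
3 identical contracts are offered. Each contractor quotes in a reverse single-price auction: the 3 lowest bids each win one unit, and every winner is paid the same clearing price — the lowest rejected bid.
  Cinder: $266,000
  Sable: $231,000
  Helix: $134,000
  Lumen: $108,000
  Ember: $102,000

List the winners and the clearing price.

Ember, Lumen, Helix; each is paid $231,000

Sorting: 102,000 (Ember), 108,000 (Lumen), 134,000 (Helix), 231,000 (Sable), 266,000 (Cinder)
Winners (3 units): Ember, Lumen, Helix.
Lowest unsuccessful bid: $231,000 → clearing price.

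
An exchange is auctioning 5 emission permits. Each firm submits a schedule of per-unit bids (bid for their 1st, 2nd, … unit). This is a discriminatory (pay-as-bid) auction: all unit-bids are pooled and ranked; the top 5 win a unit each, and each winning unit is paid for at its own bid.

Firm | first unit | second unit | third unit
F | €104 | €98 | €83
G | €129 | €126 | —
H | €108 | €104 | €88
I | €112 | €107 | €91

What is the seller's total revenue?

Merging the schedules and taking the best 5: 129 (G-1), 126 (G-2), 112 (I-1), 108 (H-1), 107 (I-2)
Next rejected bid: €104 (not a price — pay-as-bid).
Each winning unit pays its own bid.
Revenue = 129 + 126 + 112 + 108 + 107 = €582.

Total revenue: €582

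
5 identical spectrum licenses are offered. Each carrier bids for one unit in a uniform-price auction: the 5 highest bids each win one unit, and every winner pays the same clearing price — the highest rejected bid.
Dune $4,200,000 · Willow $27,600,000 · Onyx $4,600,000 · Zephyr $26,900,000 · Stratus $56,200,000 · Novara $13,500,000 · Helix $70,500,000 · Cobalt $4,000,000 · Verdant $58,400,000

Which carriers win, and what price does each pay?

Helix, Verdant, Stratus, Willow, Zephyr; each pays $13,500,000

Sorting: 70,500,000 (Helix), 58,400,000 (Verdant), 56,200,000 (Stratus), 27,600,000 (Willow), 26,900,000 (Zephyr), 13,500,000 (Novara), 4,600,000 (Onyx), …
Top 5: Helix, Verdant, Stratus, Willow, Zephyr.
Highest unsuccessful bid: $13,500,000 → clearing price.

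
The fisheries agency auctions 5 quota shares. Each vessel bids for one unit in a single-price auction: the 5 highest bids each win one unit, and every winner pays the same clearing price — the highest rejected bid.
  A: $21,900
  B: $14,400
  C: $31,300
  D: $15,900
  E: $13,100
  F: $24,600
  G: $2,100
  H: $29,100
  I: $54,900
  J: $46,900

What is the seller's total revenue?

Total revenue: $109,500

Bids ranked high→low: 54,900 (I), 46,900 (J), 31,300 (C), 29,100 (H), 24,600 (F), 21,900 (A), 15,900 (D), …
Top 5: I, J, C, H, F.
Highest unsuccessful bid: $21,900 → clearing price.
Total revenue = 5 × $21,900 = $109,500.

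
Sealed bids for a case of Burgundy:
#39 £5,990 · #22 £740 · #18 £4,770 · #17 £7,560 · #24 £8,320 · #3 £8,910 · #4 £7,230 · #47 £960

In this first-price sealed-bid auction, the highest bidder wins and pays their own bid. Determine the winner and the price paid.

Bids in order: 8,910 (#3) > 8,320 (#24) > 7,560 (#17) > 7,230 (#4) > 5,990 (#39) > 4,770 (#18) > …
#3 has the highest bid and pays exactly that: £8,910.

#3 pays £8,910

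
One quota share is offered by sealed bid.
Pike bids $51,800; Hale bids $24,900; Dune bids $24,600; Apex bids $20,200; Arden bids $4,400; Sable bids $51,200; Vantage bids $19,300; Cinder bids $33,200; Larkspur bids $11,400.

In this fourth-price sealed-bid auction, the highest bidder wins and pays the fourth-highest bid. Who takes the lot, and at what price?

Rule: the highest bidder wins and pays the fourth-highest bid.
Sorting bids: 51,800 (Pike) > 51,200 (Sable) > 33,200 (Cinder) > 24,900 (Hale) > 24,600 (Dune) > 20,200 (Apex) > …
Pike is highest; pays the fourth-highest bid, $24,900.

Pike pays $24,900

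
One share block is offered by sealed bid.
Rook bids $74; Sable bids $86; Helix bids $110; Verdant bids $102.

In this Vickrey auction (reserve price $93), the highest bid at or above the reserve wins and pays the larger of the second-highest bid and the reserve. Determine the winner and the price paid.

Helix pays $102

Rule: the highest bid at or above the reserve wins and pays the larger of the second-highest bid and the reserve.
Bids in order: 110 (Helix) > 102 (Verdant) > 86 (Sable) > 74 (Rook)
Helix has the top bid at or above the reserve ($110).
Second-highest bid $102 exceeds the reserve $93 → payment $102.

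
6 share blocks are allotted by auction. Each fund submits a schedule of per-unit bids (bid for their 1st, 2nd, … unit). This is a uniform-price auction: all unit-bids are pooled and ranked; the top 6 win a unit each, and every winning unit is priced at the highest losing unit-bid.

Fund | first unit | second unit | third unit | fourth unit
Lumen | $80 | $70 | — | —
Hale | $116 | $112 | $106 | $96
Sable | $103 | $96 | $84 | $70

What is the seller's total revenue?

Pooled unit-bids ranked (top 6): 116 (Hale-1), 112 (Hale-2), 106 (Hale-3), 103 (Sable-1), 96 (Hale-4), 96 (Sable-2)
Highest rejected unit-bid = $84.
Allocation: Hale 4, Sable 2. Every unit priced at $84.
Revenue = 6 × 84 = $504.

Total revenue: $504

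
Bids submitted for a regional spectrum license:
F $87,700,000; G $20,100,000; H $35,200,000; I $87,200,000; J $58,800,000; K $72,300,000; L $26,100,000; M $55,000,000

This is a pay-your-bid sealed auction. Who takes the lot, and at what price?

F pays $87,700,000

Bids ranked: 87,700,000 (F) > 87,200,000 (I) > 72,300,000 (K) > 58,800,000 (J) > 55,000,000 (M) > 35,200,000 (H) > …
F has the highest bid and pays exactly that: $87,700,000.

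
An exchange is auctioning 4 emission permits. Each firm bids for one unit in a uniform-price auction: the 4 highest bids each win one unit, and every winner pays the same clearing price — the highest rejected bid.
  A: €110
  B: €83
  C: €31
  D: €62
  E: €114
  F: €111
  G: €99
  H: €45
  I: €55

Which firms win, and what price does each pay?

Sorting: 114 (E), 111 (F), 110 (A), 99 (G), 83 (B), 62 (D), …
Winners (4 units): E, F, A, G.
Clearing price = highest rejected bid = €83.

E, F, A, G; each pays €83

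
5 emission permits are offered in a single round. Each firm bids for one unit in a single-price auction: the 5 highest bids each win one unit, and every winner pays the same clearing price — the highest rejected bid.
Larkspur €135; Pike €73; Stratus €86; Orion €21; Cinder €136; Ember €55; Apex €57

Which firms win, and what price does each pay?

Ordering the bids: 136 (Cinder), 135 (Larkspur), 86 (Stratus), 73 (Pike), 57 (Apex), 55 (Ember), 21 (Orion)
The 5 highest are Cinder, Larkspur, Stratus, Pike, Apex.
Highest unsuccessful bid: €55 → clearing price.

Cinder, Larkspur, Stratus, Pike, Apex; each pays €55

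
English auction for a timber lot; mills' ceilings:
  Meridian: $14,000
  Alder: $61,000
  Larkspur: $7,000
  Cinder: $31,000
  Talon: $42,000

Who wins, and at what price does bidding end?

Sorting limits: 61,000 (Alder) > 42,000 (Talon) > 31,000 (Cinder) > 14,000 (Meridian) > 7,000 (Larkspur)
Once the price passes $42,000, only Alder is left; the hammer falls at Talon's limit of $42,000.

Alder wins at $42,000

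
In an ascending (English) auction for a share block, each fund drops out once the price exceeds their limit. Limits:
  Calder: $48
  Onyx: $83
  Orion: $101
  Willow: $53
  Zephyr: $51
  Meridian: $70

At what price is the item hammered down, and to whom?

Orion wins at $83

Ascending (English) auction: the price rises until one bidder remains; the winner pays the price at which the last rival dropped out.
Limits in order: 101 (Orion) > 83 (Onyx) > 70 (Meridian) > 53 (Willow) > 51 (Zephyr) > 48 (Calder)
Once the price passes $83, only Orion is left; the hammer falls at Onyx's limit of $83.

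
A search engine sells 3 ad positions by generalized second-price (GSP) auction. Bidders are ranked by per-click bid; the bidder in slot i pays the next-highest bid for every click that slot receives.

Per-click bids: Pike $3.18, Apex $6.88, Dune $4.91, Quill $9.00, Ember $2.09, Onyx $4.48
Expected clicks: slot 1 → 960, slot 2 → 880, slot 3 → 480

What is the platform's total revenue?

Sorting advertisers: $9.00 (Quill) > $6.88 (Apex) > $4.91 (Dune) > $4.48 (Onyx) > …
Slot 1: Quill pays $6.88 × 960 = $6604.80
Slot 2: Apex pays $4.91 × 880 = $4320.80
Slot 3: Dune pays $4.48 × 480 = $2150.40
Total = $13076.00

Total revenue: $13076.00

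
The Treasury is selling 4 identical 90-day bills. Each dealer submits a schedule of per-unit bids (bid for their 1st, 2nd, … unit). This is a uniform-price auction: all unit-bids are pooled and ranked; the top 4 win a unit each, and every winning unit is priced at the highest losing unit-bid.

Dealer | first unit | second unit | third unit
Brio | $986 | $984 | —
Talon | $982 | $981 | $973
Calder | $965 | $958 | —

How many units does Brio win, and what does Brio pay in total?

All unit-bids, highest first — top 4: 986 (Brio-1), 984 (Brio-2), 982 (Talon-1), 981 (Talon-2)
First bid not allocated: $973.
Brio wins 2 unit(s) at $973 each.

Brio: 2 units, pays $1,946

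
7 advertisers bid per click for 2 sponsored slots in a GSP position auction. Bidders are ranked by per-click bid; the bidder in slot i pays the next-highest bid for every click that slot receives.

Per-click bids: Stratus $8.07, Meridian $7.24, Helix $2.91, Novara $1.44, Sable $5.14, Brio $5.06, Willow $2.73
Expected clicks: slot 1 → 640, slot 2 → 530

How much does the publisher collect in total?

Sorting advertisers: $8.07 (Stratus) > $7.24 (Meridian) > $5.14 (Sable) > …
Slot 1: Stratus pays $7.24 × 640 = $4633.60
Slot 2: Meridian pays $5.14 × 530 = $2724.20
Total = $7357.80

Total revenue: $7357.80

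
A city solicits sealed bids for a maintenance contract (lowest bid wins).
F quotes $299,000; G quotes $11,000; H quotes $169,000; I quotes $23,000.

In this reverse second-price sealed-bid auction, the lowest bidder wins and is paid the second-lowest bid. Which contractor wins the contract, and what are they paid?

G is paid $23,000

Sorting bids: 11,000 (G) < 23,000 (I) < 169,000 (H) < 299,000 (F)
G is lowest; is paid the second-lowest bid, $23,000.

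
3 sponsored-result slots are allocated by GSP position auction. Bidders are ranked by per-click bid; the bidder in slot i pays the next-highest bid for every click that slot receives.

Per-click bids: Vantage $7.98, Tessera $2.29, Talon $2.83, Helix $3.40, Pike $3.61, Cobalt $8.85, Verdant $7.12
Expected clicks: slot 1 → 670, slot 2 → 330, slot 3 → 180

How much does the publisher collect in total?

Sorting advertisers: $8.85 (Cobalt) > $7.98 (Vantage) > $7.12 (Verdant) > $3.61 (Pike) > …
Slot 1: Cobalt pays $7.98 × 670 = $5346.60
Slot 2: Vantage pays $7.12 × 330 = $2349.60
Slot 3: Verdant pays $3.61 × 180 = $649.80
Total = $8346.00

Total revenue: $8346.00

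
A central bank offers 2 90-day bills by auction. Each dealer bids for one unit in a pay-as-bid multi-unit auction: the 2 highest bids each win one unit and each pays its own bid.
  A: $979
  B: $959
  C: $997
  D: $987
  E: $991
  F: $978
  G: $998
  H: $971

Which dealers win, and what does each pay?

Bids ranked high→low: 998 (G), 997 (C), 991 (E), 987 (D), …
Top 2: G, C.
Each winner pays its own bid: G $998, C $997.

G $998, C $997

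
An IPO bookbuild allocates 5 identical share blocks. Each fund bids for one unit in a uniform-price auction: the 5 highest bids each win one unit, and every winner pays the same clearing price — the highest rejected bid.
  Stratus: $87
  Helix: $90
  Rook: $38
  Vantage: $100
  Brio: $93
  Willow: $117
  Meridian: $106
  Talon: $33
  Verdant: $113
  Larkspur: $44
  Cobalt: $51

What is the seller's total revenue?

Ordering the bids: 117 (Willow), 113 (Verdant), 106 (Meridian), 100 (Vantage), 93 (Brio), 90 (Helix), 87 (Stratus), …
The 5 highest are Willow, Verdant, Meridian, Vantage, Brio.
First losing bid is Helix's $90, which sets the uniform price.
Total revenue = 5 × $90 = $450.

Total revenue: $450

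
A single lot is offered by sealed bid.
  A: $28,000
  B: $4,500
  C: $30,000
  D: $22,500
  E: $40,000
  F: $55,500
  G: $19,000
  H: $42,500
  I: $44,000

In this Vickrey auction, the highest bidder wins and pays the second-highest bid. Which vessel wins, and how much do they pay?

Vickrey auction: the highest bidder wins and pays the second-highest bid.
Bids in order: 55,500 (F) > 44,000 (I) > 42,500 (H) > 40,000 (E) > 30,000 (C) > 28,000 (A) > …
F is highest; pays the second-highest bid, $44,000.

F pays $44,000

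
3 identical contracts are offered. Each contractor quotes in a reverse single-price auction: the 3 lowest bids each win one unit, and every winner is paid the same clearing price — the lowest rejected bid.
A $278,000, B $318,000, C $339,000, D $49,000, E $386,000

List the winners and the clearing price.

Sorting: 49,000 (D), 278,000 (A), 318,000 (B), 339,000 (C), 386,000 (E)
Lowest 3: D, A, B.
Clearing price = lowest rejected bid = $339,000.

D, A, B; each is paid $339,000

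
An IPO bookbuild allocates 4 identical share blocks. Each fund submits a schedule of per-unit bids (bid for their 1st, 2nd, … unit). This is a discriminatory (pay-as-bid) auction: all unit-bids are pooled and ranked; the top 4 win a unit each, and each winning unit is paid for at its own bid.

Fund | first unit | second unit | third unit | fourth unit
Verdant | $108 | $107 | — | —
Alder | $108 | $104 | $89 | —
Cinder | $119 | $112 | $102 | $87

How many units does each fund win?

Alder 1, Cinder 2, Verdant 1

Pooled unit-bids ranked (top 4): 119 (Cinder-1), 112 (Cinder-2), 108 (Verdant-1), 108 (Alder-1)
Next rejected bid: $107 (not a price — pay-as-bid).
Allocation: Alder 1, Cinder 2, Verdant 1.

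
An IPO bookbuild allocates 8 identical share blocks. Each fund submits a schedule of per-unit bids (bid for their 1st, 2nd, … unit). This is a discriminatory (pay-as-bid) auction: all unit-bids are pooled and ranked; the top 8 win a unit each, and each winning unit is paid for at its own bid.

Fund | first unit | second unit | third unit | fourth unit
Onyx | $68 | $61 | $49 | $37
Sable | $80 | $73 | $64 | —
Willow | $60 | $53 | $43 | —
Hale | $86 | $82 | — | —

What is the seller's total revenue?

All unit-bids, highest first — top 8: 86 (Hale-1), 82 (Hale-2), 80 (Sable-1), 73 (Sable-2), 68 (Onyx-1), 64 (Sable-3), 61 (Onyx-2), 60 (Willow-1)
Next rejected bid: $53 (not a price — pay-as-bid).
Each winning unit pays its own bid.
Revenue = 86 + 82 + 80 + 73 + 68 + 64 + 61 + 60 = $574.

Total revenue: $574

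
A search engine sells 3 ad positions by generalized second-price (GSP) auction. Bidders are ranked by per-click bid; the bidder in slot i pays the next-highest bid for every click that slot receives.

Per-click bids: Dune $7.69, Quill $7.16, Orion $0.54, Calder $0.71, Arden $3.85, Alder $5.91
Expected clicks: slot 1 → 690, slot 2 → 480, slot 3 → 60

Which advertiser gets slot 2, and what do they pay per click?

Ranked by bid: $7.69 (Dune) > $7.16 (Quill) > $5.91 (Alder) > $3.85 (Arden) > …
Slot 2 goes to the second-ranked bidder, Quill, who pays the next bid down: $5.91/click.

Quill; $5.91 per click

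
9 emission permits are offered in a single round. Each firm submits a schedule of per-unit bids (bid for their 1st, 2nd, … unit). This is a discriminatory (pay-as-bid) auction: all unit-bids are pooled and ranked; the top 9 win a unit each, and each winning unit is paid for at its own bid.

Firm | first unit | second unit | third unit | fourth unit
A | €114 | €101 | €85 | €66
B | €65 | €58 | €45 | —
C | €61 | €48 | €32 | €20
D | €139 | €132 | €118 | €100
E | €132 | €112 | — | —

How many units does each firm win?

A 3, D 4, E 2

Merging the schedules and taking the best 9: 139 (D-1), 132 (D-2), 132 (E-1), 118 (D-3), 114 (A-1), 112 (E-2), 101 (A-2), 100 (D-4), 85 (A-3)
Next rejected bid: €66 (not a price — pay-as-bid).
Allocation: A 3, D 4, E 2.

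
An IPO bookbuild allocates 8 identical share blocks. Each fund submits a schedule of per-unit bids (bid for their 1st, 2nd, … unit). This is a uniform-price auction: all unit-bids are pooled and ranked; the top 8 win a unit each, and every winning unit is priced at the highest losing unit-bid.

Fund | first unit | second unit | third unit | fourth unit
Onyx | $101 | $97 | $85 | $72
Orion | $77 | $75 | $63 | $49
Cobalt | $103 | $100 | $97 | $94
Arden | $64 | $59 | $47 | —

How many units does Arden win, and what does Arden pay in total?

Arden: 0 units, pays $0

All unit-bids, highest first — top 8: 103 (Cobalt-1), 101 (Onyx-1), 100 (Cobalt-2), 97 (Onyx-2), 97 (Cobalt-3), 94 (Cobalt-4), 85 (Onyx-3), 77 (Orion-1)
The (k+1)-th unit-bid is $75.
Arden wins 0 unit(s) at $75 each.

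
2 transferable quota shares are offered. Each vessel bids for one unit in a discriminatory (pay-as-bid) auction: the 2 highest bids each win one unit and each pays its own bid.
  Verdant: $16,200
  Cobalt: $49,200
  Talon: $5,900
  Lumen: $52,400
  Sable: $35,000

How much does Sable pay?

Bids ranked high→low: 52,400 (Lumen), 49,200 (Cobalt), 35,000 (Sable), 16,200 (Verdant), …
Winners (2 units): Lumen, Cobalt.
Sable does not win → $0.

Sable pays $0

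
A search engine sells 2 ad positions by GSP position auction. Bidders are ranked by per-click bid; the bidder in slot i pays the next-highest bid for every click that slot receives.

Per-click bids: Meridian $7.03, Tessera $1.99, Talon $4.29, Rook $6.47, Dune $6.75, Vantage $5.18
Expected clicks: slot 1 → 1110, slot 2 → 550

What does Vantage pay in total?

Vantage pays $0.00

Sorting advertisers: $7.03 (Meridian) > $6.75 (Dune) > $6.47 (Rook) > …
Vantage ranks below slot 2 → no slot, pays nothing.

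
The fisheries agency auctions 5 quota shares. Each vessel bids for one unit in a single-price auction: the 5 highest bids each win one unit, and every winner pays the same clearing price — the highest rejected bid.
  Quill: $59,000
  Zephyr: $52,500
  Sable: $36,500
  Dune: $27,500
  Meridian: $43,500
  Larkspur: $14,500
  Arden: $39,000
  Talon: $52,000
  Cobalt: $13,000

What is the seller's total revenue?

Ordering the bids: 59,000 (Quill), 52,500 (Zephyr), 52,000 (Talon), 43,500 (Meridian), 39,000 (Arden), 36,500 (Sable), 27,500 (Dune), …
Top 5: Quill, Zephyr, Talon, Meridian, Arden.
First losing bid is Sable's $36,500, which sets the uniform price.
Total revenue = 5 × $36,500 = $182,500.

Total revenue: $182,500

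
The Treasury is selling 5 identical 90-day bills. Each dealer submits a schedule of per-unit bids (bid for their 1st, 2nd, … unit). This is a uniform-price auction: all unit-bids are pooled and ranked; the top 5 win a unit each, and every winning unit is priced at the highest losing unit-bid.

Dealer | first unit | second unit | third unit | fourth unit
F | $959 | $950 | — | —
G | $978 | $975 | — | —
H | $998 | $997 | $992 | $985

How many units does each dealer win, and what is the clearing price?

Pooled unit-bids ranked (top 5): 998 (H-1), 997 (H-2), 992 (H-3), 985 (H-4), 978 (G-1)
The (k+1)-th unit-bid is $975.
Allocation: G 1, H 4.

G 1, H 4; clearing price $975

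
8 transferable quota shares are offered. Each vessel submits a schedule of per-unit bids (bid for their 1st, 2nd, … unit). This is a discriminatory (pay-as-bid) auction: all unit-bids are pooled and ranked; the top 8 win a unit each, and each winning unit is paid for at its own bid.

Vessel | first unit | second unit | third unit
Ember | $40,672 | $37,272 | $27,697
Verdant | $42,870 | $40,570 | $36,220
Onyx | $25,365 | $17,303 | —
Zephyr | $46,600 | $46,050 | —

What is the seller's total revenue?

Total revenue: $317,951

Pooled unit-bids ranked (top 8): 46,600 (Zephyr-1), 46,050 (Zephyr-2), 42,870 (Verdant-1), 40,672 (Ember-1), 40,570 (Verdant-2), 37,272 (Ember-2), 36,220 (Verdant-3), 27,697 (Ember-3)
Next rejected bid: $25,365 (not a price — pay-as-bid).
Each winning unit pays its own bid.
Revenue = 46,600 + 46,050 + 42,870 + 40,672 + 40,570 + 37,272 + 36,220 + 27,697 = $317,951.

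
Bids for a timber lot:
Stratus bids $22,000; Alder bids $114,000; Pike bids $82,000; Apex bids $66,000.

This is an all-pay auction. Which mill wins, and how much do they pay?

Alder pays $114,000

Bids ranked: 114,000 (Alder) > 82,000 (Pike) > 66,000 (Apex) > 22,000 (Stratus)
Alder is highest and takes the item; every bidder forfeits their bid.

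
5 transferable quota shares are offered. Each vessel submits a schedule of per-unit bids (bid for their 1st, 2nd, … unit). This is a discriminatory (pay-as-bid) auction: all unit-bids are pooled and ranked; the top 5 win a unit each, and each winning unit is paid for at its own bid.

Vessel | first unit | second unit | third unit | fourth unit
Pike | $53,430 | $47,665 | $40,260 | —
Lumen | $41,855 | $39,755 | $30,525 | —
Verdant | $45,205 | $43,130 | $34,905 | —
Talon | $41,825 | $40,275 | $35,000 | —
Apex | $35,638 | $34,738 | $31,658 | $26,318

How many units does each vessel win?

Lumen 1, Pike 2, Verdant 2

All unit-bids, highest first — top 5: 53,430 (Pike-1), 47,665 (Pike-2), 45,205 (Verdant-1), 43,130 (Verdant-2), 41,855 (Lumen-1)
Next rejected bid: $41,825 (not a price — pay-as-bid).
Allocation: Lumen 1, Pike 2, Verdant 2.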